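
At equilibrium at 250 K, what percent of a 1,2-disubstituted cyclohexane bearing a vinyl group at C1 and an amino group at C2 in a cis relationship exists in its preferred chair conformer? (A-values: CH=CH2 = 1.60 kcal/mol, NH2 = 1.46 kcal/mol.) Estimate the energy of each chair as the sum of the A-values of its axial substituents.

C1 and C2 have opposite parity, so for the cis isomer the two substituents are one axial and one equatorial in each chair.
Chair I (vinyl axial, amino equatorial): E = 1.60 kcal/mol; chair II (vinyl equatorial, amino axial): E = 1.46 kcal/mol.
ΔG = 0.14 kcal/mol between the two chairs.
K = exp(ΔG/RT) with R = 1.987×10⁻³ kcal mol⁻¹ K⁻¹ and T = 250 K gives K ≈ 1.33.
Fraction in the lower-energy chair = K/(K+1) = 57.0%.

57.0%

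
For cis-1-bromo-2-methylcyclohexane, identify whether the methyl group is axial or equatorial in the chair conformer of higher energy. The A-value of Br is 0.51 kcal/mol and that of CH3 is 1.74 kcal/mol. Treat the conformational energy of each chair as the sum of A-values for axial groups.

C1 and C2 have opposite parity, so for the cis isomer the two substituents are one axial and one equatorial in each chair.
Chair I (bromo axial, methyl equatorial): E = 0.51 kcal/mol.
Chair II (bromo equatorial, methyl axial): E = 1.74 kcal/mol.
Chair II is the less stable (higher-energy) conformer, and in that chair the methyl group is axial.

axial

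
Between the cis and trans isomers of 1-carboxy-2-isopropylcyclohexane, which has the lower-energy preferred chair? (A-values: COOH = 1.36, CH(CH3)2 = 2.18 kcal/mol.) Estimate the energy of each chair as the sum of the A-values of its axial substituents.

trans

At 1,2 positions (parity opposite): cis → (a,e or e,a); trans → (e,e or a,a).
Best chair for cis: E = 1.36 kcal/mol; best chair for trans: E = 0.00 kcal/mol.
The trans isomer is lower by 1.36 kcal/mol.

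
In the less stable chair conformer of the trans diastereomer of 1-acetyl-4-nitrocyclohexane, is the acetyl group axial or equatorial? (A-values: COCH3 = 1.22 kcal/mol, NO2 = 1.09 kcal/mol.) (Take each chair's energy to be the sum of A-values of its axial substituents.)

C1 and C4 have opposite parity, so for the trans isomer the two substituents are e,e in one chair and a,a in the other.
Chair I (acetyl axial, nitro axial): E = 2.31 kcal/mol.
Chair II (acetyl equatorial, nitro equatorial): E = 0.00 kcal/mol.
Chair I is the less stable (higher-energy) conformer, and in that chair the acetyl group is axial.

axial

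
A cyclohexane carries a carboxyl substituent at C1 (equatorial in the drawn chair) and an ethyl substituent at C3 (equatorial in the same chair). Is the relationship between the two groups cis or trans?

C1 and C3 have the same parity, so their axial bonds point in the same direction.
With same-parity carbons, two substituents on the same face are both axial or both equatorial; opposite faces give one of each.
Here the groups are equatorial/equatorial → same face → cis.

cis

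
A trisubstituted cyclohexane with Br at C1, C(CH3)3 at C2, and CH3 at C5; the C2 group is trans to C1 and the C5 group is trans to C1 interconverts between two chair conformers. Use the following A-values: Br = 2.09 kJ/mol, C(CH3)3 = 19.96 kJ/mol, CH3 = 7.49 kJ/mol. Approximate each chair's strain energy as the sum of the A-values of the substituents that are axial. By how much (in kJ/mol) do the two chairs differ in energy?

14.56 kJ/mol

Chair I (bromo axial, tert-butyl axial, methyl equatorial): E = 22.05 kJ/mol.
Chair II (bromo equatorial, tert-butyl equatorial, methyl axial): E = 7.49 kJ/mol.
ΔE = 22.05 − 7.49 = 14.56 kJ/mol; chair II is more stable.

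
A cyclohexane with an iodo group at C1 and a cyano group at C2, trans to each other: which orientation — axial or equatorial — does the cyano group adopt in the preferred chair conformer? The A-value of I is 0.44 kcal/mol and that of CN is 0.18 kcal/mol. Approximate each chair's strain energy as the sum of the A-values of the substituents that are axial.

equatorial

C1 and C2 have opposite parity, so for the trans isomer the two substituents are e,e in one chair and a,a in the other.
Chair I (iodo axial, cyano axial): E = 0.62 kcal/mol.
Chair II (iodo equatorial, cyano equatorial): E = 0.00 kcal/mol.
Chair II is the more stable (lower-energy) conformer, and in that chair the cyano group is equatorial.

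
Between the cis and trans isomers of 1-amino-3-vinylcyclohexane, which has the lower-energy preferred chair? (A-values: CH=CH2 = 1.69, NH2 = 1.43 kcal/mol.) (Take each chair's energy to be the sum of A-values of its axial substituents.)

cis

At 1,3 positions (parity same): cis → (e,e or a,a); trans → (a,e or e,a).
Best chair for cis: E = 0.00 kcal/mol; best chair for trans: E = 1.43 kcal/mol.
The cis isomer is lower by 1.43 kcal/mol.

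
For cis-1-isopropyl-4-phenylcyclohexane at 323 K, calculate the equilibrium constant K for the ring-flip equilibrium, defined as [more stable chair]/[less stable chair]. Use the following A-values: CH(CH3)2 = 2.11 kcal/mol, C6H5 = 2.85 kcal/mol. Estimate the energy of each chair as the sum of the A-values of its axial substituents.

C1 and C4 have opposite parity, so for the cis isomer the two substituents are one axial and one equatorial in each chair.
Chair I (isopropyl axial, phenyl equatorial): E = 2.11 kcal/mol; chair II (isopropyl equatorial, phenyl axial): E = 2.85 kcal/mol.
ΔG = 0.74 kcal/mol between the two chairs.
K = exp(ΔG/RT) with R = 1.987×10⁻³ kcal mol⁻¹ K⁻¹ and T = 323 K gives K ≈ 3.17.

K ≈ 3.17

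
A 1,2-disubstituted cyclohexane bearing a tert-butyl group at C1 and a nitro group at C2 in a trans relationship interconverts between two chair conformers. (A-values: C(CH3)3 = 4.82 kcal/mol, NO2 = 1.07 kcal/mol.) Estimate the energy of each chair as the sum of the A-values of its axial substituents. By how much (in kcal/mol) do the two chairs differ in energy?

5.89 kcal/mol

C1 and C2 have opposite parity, so for the trans isomer the two substituents are e,e in one chair and a,a in the other.
Chair I (tert-butyl axial, nitro axial): E = 5.89 kcal/mol.
Chair II (tert-butyl equatorial, nitro equatorial): E = 0.00 kcal/mol.
ΔE = 5.89 − 0.00 = 5.89 kcal/mol; chair II is more stable.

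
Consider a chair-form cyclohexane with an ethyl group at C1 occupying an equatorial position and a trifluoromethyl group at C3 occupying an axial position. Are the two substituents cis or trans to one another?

trans

C1 and C3 have the same parity, so their axial bonds point in the same direction.
With same-parity carbons, two substituents on the same face are both axial or both equatorial; opposite faces give one of each.
Here the groups are equatorial/axial → opposite face → trans.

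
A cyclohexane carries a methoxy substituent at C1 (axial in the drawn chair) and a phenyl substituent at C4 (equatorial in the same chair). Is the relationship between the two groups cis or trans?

C1 and C4 have opposite parity, so their axial bonds point in opposite directions.
With opposite-parity carbons, two substituents on the same face are one axial and one equatorial; opposite faces give both axial or both equatorial.
Here the groups are axial/equatorial → same face → cis.

cis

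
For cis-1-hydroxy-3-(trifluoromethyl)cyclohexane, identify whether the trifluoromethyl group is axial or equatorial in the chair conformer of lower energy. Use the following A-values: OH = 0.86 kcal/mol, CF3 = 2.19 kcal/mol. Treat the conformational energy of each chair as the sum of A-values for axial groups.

equatorial

C1 and C3 have the same parity, so for the cis isomer the two substituents are e,e in one chair and a,a in the other.
Chair I (hydroxyl axial, trifluoromethyl axial): E = 3.05 kcal/mol.
Chair II (hydroxyl equatorial, trifluoromethyl equatorial): E = 0.00 kcal/mol.
Chair II is the more stable (lower-energy) conformer, and in that chair the trifluoromethyl group is equatorial.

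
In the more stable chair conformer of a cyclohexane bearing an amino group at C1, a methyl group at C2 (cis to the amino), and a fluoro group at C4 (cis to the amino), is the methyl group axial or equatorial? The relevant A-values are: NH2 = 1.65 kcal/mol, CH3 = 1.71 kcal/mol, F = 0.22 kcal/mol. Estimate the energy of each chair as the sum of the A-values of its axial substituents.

Chair I (amino axial, methyl equatorial, fluoro equatorial): E = 1.65 kcal/mol.
Chair II (amino equatorial, methyl axial, fluoro axial): E = 1.93 kcal/mol.
Chair I is the more stable (lower-energy) conformer, and in that chair the methyl group is equatorial.

equatorial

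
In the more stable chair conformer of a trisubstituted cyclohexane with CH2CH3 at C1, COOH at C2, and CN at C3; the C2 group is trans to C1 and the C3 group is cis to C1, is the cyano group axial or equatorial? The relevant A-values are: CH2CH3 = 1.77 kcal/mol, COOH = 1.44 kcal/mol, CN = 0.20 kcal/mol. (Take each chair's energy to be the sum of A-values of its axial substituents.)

equatorial

Chair I (ethyl axial, carboxyl axial, cyano axial): E = 3.41 kcal/mol.
Chair II (ethyl equatorial, carboxyl equatorial, cyano equatorial): E = 0.00 kcal/mol.
Chair II is the more stable (lower-energy) conformer, and in that chair the cyano group is equatorial.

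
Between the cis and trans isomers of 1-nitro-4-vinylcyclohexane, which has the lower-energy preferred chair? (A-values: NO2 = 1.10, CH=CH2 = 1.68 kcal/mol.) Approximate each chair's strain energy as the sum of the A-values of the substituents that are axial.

trans

At 1,4 positions (parity opposite): cis → (a,e or e,a); trans → (e,e or a,a).
Best chair for cis: E = 1.10 kcal/mol; best chair for trans: E = 0.00 kcal/mol.
The trans isomer is lower by 1.10 kcal/mol.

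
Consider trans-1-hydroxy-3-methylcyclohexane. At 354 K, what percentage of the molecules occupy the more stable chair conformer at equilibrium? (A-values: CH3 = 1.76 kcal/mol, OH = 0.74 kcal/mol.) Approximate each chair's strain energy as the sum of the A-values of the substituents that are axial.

81.0%

C1 and C3 have the same parity, so for the trans isomer the two substituents are one axial and one equatorial in each chair.
Chair I (methyl axial, hydroxyl equatorial): E = 1.76 kcal/mol; chair II (methyl equatorial, hydroxyl axial): E = 0.74 kcal/mol.
ΔG = 1.02 kcal/mol between the two chairs.
K = exp(ΔG/RT) with R = 1.987×10⁻³ kcal mol⁻¹ K⁻¹ and T = 354 K gives K ≈ 4.26.
Fraction in the lower-energy chair = K/(K+1) = 81.0%.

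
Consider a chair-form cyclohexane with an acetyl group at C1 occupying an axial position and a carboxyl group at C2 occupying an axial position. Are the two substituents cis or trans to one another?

trans

C1 and C2 have opposite parity, so their axial bonds point in opposite directions.
With opposite-parity carbons, two substituents on the same face are one axial and one equatorial; opposite faces give both axial or both equatorial.
Here the groups are axial/axial → opposite face → trans.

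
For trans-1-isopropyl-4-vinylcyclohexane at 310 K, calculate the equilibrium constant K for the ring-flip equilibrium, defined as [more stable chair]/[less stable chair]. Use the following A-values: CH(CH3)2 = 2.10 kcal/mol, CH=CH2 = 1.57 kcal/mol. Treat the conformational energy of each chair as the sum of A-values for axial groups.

K ≈ 387

C1 and C4 have opposite parity, so for the trans isomer the two substituents are e,e in one chair and a,a in the other.
Chair I (isopropyl axial, vinyl axial): E = 3.67 kcal/mol; chair II (isopropyl equatorial, vinyl equatorial): E = 0.00 kcal/mol.
ΔG = 3.67 kcal/mol between the two chairs.
K = exp(ΔG/RT) with R = 1.987×10⁻³ kcal mol⁻¹ K⁻¹ and T = 310 K gives K ≈ 387.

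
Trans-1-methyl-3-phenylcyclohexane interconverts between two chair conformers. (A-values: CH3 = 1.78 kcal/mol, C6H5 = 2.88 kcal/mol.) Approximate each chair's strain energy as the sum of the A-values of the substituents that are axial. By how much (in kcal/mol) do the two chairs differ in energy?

1.10 kcal/mol

C1 and C3 have the same parity, so for the trans isomer the two substituents are one axial and one equatorial in each chair.
Chair I (methyl axial, phenyl equatorial): E = 1.78 kcal/mol.
Chair II (methyl equatorial, phenyl axial): E = 2.88 kcal/mol.
ΔE = 2.88 − 1.78 = 1.10 kcal/mol; chair I is more stable.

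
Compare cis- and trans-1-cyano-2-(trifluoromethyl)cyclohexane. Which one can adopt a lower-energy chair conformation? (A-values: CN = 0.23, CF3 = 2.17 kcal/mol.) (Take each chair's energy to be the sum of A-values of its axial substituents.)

trans

At 1,2 positions (parity opposite): cis → (a,e or e,a); trans → (e,e or a,a).
Best chair for cis: E = 0.23 kcal/mol; best chair for trans: E = 0.00 kcal/mol.
The trans isomer is lower by 0.23 kcal/mol.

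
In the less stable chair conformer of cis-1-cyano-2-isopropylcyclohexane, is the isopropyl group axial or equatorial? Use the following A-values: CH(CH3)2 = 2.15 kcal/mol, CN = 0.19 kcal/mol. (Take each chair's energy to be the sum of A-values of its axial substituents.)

axial

C1 and C2 have opposite parity, so for the cis isomer the two substituents are one axial and one equatorial in each chair.
Chair I (isopropyl axial, cyano equatorial): E = 2.15 kcal/mol.
Chair II (isopropyl equatorial, cyano axial): E = 0.19 kcal/mol.
Chair I is the less stable (higher-energy) conformer, and in that chair the isopropyl group is axial.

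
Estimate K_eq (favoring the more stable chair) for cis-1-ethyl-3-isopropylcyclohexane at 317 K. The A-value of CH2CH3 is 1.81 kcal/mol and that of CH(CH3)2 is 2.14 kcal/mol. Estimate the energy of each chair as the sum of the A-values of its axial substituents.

K ≈ 529

C1 and C3 have the same parity, so for the cis isomer the two substituents are e,e in one chair and a,a in the other.
Chair I (ethyl axial, isopropyl axial): E = 3.95 kcal/mol; chair II (ethyl equatorial, isopropyl equatorial): E = 0.00 kcal/mol.
ΔG = 3.95 kcal/mol between the two chairs.
K = exp(ΔG/RT) with R = 1.987×10⁻³ kcal mol⁻¹ K⁻¹ and T = 317 K gives K ≈ 529.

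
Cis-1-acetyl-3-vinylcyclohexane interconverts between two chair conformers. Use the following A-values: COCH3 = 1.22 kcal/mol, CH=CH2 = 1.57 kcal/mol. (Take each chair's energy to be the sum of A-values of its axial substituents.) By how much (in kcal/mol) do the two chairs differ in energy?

C1 and C3 have the same parity, so for the cis isomer the two substituents are e,e in one chair and a,a in the other.
Chair I (acetyl axial, vinyl axial): E = 2.79 kcal/mol.
Chair II (acetyl equatorial, vinyl equatorial): E = 0.00 kcal/mol.
ΔE = 2.79 − 0.00 = 2.79 kcal/mol; chair II is more stable.

2.79 kcal/mol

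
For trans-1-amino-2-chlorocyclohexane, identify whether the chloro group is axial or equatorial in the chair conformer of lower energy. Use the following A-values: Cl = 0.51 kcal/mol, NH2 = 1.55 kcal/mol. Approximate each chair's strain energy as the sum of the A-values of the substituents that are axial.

equatorial

C1 and C2 have opposite parity, so for the trans isomer the two substituents are e,e in one chair and a,a in the other.
Chair I (chloro axial, amino axial): E = 2.06 kcal/mol.
Chair II (chloro equatorial, amino equatorial): E = 0.00 kcal/mol.
Chair II is the more stable (lower-energy) conformer, and in that chair the chloro group is equatorial.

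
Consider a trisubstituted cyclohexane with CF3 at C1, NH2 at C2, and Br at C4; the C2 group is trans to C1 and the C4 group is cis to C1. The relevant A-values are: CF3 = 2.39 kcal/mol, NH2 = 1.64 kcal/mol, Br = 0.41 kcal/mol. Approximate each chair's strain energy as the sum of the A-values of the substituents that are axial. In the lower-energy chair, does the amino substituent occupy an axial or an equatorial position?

equatorial

Chair I (trifluoromethyl axial, amino axial, bromo equatorial): E = 4.03 kcal/mol.
Chair II (trifluoromethyl equatorial, amino equatorial, bromo axial): E = 0.41 kcal/mol.
Chair II is the more stable (lower-energy) conformer, and in that chair the amino group is equatorial.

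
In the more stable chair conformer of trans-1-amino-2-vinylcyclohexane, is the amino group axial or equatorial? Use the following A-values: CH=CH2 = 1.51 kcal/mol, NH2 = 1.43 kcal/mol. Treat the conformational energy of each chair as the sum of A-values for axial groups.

equatorial

C1 and C2 have opposite parity, so for the trans isomer the two substituents are e,e in one chair and a,a in the other.
Chair I (vinyl axial, amino axial): E = 2.94 kcal/mol.
Chair II (vinyl equatorial, amino equatorial): E = 0.00 kcal/mol.
Chair II is the more stable (lower-energy) conformer, and in that chair the amino group is equatorial.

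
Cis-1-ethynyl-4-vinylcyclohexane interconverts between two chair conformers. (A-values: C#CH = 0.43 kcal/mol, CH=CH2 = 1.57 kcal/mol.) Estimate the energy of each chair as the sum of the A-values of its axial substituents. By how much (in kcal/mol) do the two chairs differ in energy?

C1 and C4 have opposite parity, so for the cis isomer the two substituents are one axial and one equatorial in each chair.
Chair I (ethynyl axial, vinyl equatorial): E = 0.43 kcal/mol.
Chair II (ethynyl equatorial, vinyl axial): E = 1.57 kcal/mol.
ΔE = 1.57 − 0.43 = 1.14 kcal/mol; chair I is more stable.

1.14 kcal/mol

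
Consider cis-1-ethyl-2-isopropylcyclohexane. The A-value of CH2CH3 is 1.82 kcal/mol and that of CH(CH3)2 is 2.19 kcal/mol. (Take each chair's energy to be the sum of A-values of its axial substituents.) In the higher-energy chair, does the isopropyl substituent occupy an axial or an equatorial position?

axial

C1 and C2 have opposite parity, so for the cis isomer the two substituents are one axial and one equatorial in each chair.
Chair I (ethyl axial, isopropyl equatorial): E = 1.82 kcal/mol.
Chair II (ethyl equatorial, isopropyl axial): E = 2.19 kcal/mol.
Chair II is the less stable (higher-energy) conformer, and in that chair the isopropyl group is axial.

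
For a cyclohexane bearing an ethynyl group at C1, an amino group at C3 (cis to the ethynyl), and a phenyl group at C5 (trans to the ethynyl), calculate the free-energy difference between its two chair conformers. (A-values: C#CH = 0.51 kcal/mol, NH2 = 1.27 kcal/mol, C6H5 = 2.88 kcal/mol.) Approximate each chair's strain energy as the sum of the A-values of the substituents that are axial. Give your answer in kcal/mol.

1.10 kcal/mol

Chair I (ethynyl axial, amino axial, phenyl equatorial): E = 1.78 kcal/mol.
Chair II (ethynyl equatorial, amino equatorial, phenyl axial): E = 2.88 kcal/mol.
ΔE = 2.88 − 1.78 = 1.10 kcal/mol; chair I is more stable.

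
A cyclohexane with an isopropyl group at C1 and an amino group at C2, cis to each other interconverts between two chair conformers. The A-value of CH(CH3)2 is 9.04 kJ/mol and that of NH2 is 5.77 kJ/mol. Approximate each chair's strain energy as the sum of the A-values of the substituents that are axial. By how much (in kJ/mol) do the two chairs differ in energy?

C1 and C2 have opposite parity, so for the cis isomer the two substituents are one axial and one equatorial in each chair.
Chair I (isopropyl axial, amino equatorial): E = 9.04 kJ/mol.
Chair II (isopropyl equatorial, amino axial): E = 5.77 kJ/mol.
ΔE = 9.04 − 5.77 = 3.27 kJ/mol; chair II is more stable.

3.27 kJ/mol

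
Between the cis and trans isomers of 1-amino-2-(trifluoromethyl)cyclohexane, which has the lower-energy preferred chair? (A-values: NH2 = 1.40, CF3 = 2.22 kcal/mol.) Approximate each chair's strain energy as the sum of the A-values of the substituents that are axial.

At 1,2 positions (parity opposite): cis → (a,e or e,a); trans → (e,e or a,a).
Best chair for cis: E = 1.40 kcal/mol; best chair for trans: E = 0.00 kcal/mol.
The trans isomer is lower by 1.40 kcal/mol.

trans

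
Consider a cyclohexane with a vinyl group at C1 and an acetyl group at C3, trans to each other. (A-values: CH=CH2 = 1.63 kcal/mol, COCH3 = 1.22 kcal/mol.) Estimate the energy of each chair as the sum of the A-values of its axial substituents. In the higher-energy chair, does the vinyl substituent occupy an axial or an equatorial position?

axial

C1 and C3 have the same parity, so for the trans isomer the two substituents are one axial and one equatorial in each chair.
Chair I (vinyl axial, acetyl equatorial): E = 1.63 kcal/mol.
Chair II (vinyl equatorial, acetyl axial): E = 1.22 kcal/mol.
Chair I is the less stable (higher-energy) conformer, and in that chair the vinyl group is axial.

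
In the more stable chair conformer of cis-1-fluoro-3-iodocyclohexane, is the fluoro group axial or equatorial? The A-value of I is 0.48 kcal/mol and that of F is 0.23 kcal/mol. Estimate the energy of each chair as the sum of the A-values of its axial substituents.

C1 and C3 have the same parity, so for the cis isomer the two substituents are e,e in one chair and a,a in the other.
Chair I (iodo axial, fluoro axial): E = 0.71 kcal/mol.
Chair II (iodo equatorial, fluoro equatorial): E = 0.00 kcal/mol.
Chair II is the more stable (lower-energy) conformer, and in that chair the fluoro group is equatorial.

equatorial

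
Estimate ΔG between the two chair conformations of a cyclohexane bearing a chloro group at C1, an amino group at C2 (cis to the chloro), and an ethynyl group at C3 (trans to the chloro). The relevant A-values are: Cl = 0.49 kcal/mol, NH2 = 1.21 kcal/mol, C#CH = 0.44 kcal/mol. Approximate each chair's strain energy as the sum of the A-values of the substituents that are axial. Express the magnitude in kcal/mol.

1.16 kcal/mol

Chair I (chloro axial, amino equatorial, ethynyl equatorial): E = 0.49 kcal/mol.
Chair II (chloro equatorial, amino axial, ethynyl axial): E = 1.65 kcal/mol.
ΔE = 1.65 − 0.49 = 1.16 kcal/mol; chair I is more stable.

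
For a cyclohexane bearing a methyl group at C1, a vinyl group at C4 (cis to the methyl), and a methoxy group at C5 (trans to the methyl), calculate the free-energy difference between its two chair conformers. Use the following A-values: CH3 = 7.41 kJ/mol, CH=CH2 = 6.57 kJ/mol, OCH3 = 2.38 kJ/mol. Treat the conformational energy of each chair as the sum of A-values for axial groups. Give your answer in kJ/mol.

Chair I (methyl axial, vinyl equatorial, methoxy equatorial): E = 7.41 kJ/mol.
Chair II (methyl equatorial, vinyl axial, methoxy axial): E = 8.95 kJ/mol.
ΔE = 8.95 − 7.41 = 1.54 kJ/mol; chair I is more stable.

1.54 kJ/mol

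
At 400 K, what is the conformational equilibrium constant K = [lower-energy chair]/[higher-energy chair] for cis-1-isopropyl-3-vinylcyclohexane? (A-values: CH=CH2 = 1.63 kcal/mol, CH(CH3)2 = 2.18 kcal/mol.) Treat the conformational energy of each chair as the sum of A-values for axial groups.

K ≈ 121

C1 and C3 have the same parity, so for the cis isomer the two substituents are e,e in one chair and a,a in the other.
Chair I (vinyl axial, isopropyl axial): E = 3.81 kcal/mol; chair II (vinyl equatorial, isopropyl equatorial): E = 0.00 kcal/mol.
ΔG = 3.81 kcal/mol between the two chairs.
K = exp(ΔG/RT) with R = 1.987×10⁻³ kcal mol⁻¹ K⁻¹ and T = 400 K gives K ≈ 121.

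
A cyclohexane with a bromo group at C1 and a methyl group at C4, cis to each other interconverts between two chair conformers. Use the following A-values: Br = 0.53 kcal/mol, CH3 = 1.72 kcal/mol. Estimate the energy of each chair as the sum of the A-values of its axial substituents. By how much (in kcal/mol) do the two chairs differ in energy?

1.19 kcal/mol

C1 and C4 have opposite parity, so for the cis isomer the two substituents are one axial and one equatorial in each chair.
Chair I (bromo axial, methyl equatorial): E = 0.53 kcal/mol.
Chair II (bromo equatorial, methyl axial): E = 1.72 kcal/mol.
ΔE = 1.72 − 0.53 = 1.19 kcal/mol; chair I is more stable.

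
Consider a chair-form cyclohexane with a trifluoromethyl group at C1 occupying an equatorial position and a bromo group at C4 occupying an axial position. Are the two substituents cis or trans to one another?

cis

C1 and C4 have opposite parity, so their axial bonds point in opposite directions.
With opposite-parity carbons, two substituents on the same face are one axial and one equatorial; opposite faces give both axial or both equatorial.
Here the groups are equatorial/axial → same face → cis.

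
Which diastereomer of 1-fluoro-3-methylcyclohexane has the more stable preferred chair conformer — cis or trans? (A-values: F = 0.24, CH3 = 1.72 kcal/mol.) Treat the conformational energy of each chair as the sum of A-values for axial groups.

cis

At 1,3 positions (parity same): cis → (e,e or a,a); trans → (a,e or e,a).
Best chair for cis: E = 0.00 kcal/mol; best chair for trans: E = 0.24 kcal/mol.
The cis isomer is lower by 0.24 kcal/mol.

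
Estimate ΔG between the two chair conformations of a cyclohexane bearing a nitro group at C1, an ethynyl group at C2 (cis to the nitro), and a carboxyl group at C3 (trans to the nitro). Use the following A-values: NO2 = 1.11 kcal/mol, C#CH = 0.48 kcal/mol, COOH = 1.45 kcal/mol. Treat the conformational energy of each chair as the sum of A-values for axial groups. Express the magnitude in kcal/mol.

Chair I (nitro axial, ethynyl equatorial, carboxyl equatorial): E = 1.11 kcal/mol.
Chair II (nitro equatorial, ethynyl axial, carboxyl axial): E = 1.93 kcal/mol.
ΔE = 1.93 − 1.11 = 0.82 kcal/mol; chair I is more stable.

0.82 kcal/mol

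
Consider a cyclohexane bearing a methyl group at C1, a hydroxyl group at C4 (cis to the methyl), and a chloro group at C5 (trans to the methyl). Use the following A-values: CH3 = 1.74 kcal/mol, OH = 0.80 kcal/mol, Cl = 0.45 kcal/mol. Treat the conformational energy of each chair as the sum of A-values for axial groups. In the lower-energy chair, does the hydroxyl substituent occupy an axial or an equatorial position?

Chair I (methyl axial, hydroxyl equatorial, chloro equatorial): E = 1.74 kcal/mol.
Chair II (methyl equatorial, hydroxyl axial, chloro axial): E = 1.25 kcal/mol.
Chair II is the more stable (lower-energy) conformer, and in that chair the hydroxyl group is axial.

axial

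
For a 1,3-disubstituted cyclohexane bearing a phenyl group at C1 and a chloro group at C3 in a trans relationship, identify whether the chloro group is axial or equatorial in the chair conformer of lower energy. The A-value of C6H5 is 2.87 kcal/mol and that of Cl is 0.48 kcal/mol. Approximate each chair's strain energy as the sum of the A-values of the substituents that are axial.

axial

C1 and C3 have the same parity, so for the trans isomer the two substituents are one axial and one equatorial in each chair.
Chair I (phenyl axial, chloro equatorial): E = 2.87 kcal/mol.
Chair II (phenyl equatorial, chloro axial): E = 0.48 kcal/mol.
Chair II is the more stable (lower-energy) conformer, and in that chair the chloro group is axial.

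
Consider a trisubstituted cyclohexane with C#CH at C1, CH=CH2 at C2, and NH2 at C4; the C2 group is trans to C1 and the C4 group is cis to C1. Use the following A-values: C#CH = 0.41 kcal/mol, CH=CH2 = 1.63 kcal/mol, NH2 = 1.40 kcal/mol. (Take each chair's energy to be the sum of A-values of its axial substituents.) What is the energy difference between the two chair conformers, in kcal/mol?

0.64 kcal/mol

Chair I (ethynyl axial, vinyl axial, amino equatorial): E = 2.04 kcal/mol.
Chair II (ethynyl equatorial, vinyl equatorial, amino axial): E = 1.40 kcal/mol.
ΔE = 2.04 − 1.40 = 0.64 kcal/mol; chair II is more stable.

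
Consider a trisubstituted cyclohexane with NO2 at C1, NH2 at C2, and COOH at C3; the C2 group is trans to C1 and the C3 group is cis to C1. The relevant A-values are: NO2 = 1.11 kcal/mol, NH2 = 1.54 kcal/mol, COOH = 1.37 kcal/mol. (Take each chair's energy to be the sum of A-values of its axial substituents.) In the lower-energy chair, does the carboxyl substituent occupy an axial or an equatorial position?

Chair I (nitro axial, amino axial, carboxyl axial): E = 4.02 kcal/mol.
Chair II (nitro equatorial, amino equatorial, carboxyl equatorial): E = 0.00 kcal/mol.
Chair II is the more stable (lower-energy) conformer, and in that chair the carboxyl group is equatorial.

equatorial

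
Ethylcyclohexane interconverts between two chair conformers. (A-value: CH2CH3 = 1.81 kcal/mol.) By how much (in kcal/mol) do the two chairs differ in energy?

A monosubstituted cyclohexane has one chair with the ethyl group axial (E = A = 1.81 kcal/mol) and one with it equatorial (E = 0).
ΔE = 1.81 − 0 = 1.81 kcal/mol.

1.81 kcal/mol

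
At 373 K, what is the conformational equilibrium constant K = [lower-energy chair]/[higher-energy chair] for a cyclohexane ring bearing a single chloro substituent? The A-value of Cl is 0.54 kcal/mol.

K ≈ 2.07

One chair has the chloro group axial (E = 0.54 kcal/mol) and the other has it equatorial (E = 0).
ΔG = 0.54 kcal/mol between the two chairs.
K = exp(ΔG/RT) with R = 1.987×10⁻³ kcal mol⁻¹ K⁻¹ and T = 373 K gives K ≈ 2.07.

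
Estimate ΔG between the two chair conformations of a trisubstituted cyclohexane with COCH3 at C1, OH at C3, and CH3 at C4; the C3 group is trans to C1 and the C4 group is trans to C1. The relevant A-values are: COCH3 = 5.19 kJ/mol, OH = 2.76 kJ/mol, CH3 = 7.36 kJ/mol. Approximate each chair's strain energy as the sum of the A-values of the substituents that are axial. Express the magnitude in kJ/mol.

9.79 kJ/mol

Chair I (acetyl axial, hydroxyl equatorial, methyl axial): E = 12.55 kJ/mol.
Chair II (acetyl equatorial, hydroxyl axial, methyl equatorial): E = 2.76 kJ/mol.
ΔE = 12.55 − 2.76 = 9.79 kJ/mol; chair II is more stable.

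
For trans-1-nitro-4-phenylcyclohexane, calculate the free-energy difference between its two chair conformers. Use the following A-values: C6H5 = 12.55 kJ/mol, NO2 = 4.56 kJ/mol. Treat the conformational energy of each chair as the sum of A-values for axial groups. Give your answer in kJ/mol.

17.11 kJ/mol

C1 and C4 have opposite parity, so for the trans isomer the two substituents are e,e in one chair and a,a in the other.
Chair I (phenyl axial, nitro axial): E = 17.11 kJ/mol.
Chair II (phenyl equatorial, nitro equatorial): E = 0.00 kJ/mol.
ΔE = 17.11 − 0.00 = 17.11 kJ/mol; chair II is more stable.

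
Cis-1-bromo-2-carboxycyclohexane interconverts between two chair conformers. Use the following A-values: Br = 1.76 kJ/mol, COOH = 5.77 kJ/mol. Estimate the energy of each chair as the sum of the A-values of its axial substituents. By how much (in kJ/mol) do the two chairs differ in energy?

4.01 kJ/mol

C1 and C2 have opposite parity, so for the cis isomer the two substituents are one axial and one equatorial in each chair.
Chair I (bromo axial, carboxyl equatorial): E = 1.76 kJ/mol.
Chair II (bromo equatorial, carboxyl axial): E = 5.77 kJ/mol.
ΔE = 5.77 − 1.76 = 4.01 kJ/mol; chair I is more stable.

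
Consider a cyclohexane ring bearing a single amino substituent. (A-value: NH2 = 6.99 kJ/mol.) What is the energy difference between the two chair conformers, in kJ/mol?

6.99 kJ/mol

A monosubstituted cyclohexane has one chair with the amino group axial (E = A = 6.99 kJ/mol) and one with it equatorial (E = 0).
ΔE = 6.99 − 0 = 6.99 kJ/mol.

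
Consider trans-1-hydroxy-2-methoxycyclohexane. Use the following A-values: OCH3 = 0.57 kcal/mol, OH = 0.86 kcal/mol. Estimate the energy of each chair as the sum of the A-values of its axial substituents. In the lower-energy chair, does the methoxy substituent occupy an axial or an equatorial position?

equatorial

C1 and C2 have opposite parity, so for the trans isomer the two substituents are e,e in one chair and a,a in the other.
Chair I (methoxy axial, hydroxyl axial): E = 1.43 kcal/mol.
Chair II (methoxy equatorial, hydroxyl equatorial): E = 0.00 kcal/mol.
Chair II is the more stable (lower-energy) conformer, and in that chair the methoxy group is equatorial.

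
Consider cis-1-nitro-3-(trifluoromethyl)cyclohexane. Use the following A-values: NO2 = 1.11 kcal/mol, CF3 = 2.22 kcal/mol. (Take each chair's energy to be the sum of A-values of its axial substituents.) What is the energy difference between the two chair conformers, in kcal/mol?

C1 and C3 have the same parity, so for the cis isomer the two substituents are e,e in one chair and a,a in the other.
Chair I (nitro axial, trifluoromethyl axial): E = 3.33 kcal/mol.
Chair II (nitro equatorial, trifluoromethyl equatorial): E = 0.00 kcal/mol.
ΔE = 3.33 − 0.00 = 3.33 kcal/mol; chair II is more stable.

3.33 kcal/mol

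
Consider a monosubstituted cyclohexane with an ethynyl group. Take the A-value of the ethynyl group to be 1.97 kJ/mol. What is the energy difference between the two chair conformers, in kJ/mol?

A monosubstituted cyclohexane has one chair with the ethynyl group axial (E = A = 1.97 kJ/mol) and one with it equatorial (E = 0).
ΔE = 1.97 − 0 = 1.97 kJ/mol.

1.97 kJ/mol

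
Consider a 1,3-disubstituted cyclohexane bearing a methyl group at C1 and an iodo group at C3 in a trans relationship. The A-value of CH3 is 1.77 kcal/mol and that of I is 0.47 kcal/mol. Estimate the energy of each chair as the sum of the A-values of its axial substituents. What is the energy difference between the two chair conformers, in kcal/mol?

1.30 kcal/mol

C1 and C3 have the same parity, so for the trans isomer the two substituents are one axial and one equatorial in each chair.
Chair I (methyl axial, iodo equatorial): E = 1.77 kcal/mol.
Chair II (methyl equatorial, iodo axial): E = 0.47 kcal/mol.
ΔE = 1.77 − 0.47 = 1.30 kcal/mol; chair II is more stable.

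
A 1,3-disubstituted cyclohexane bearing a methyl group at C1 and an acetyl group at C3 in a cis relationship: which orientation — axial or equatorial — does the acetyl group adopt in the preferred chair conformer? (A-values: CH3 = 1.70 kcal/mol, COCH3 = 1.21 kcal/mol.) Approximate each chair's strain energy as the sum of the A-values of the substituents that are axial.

equatorial

C1 and C3 have the same parity, so for the cis isomer the two substituents are e,e in one chair and a,a in the other.
Chair I (methyl axial, acetyl axial): E = 2.91 kcal/mol.
Chair II (methyl equatorial, acetyl equatorial): E = 0.00 kcal/mol.
Chair II is the more stable (lower-energy) conformer, and in that chair the acetyl group is equatorial.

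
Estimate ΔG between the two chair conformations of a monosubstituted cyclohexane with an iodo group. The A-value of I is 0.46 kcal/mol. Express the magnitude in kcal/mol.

0.46 kcal/mol

A monosubstituted cyclohexane has one chair with the iodo group axial (E = A = 0.46 kcal/mol) and one with it equatorial (E = 0).
ΔE = 0.46 − 0 = 0.46 kcal/mol.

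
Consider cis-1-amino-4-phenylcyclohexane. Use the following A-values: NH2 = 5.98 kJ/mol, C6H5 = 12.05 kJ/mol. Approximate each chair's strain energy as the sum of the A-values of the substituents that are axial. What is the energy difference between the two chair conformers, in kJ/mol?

C1 and C4 have opposite parity, so for the cis isomer the two substituents are one axial and one equatorial in each chair.
Chair I (amino axial, phenyl equatorial): E = 5.98 kJ/mol.
Chair II (amino equatorial, phenyl axial): E = 12.05 kJ/mol.
ΔE = 12.05 − 5.98 = 6.07 kJ/mol; chair I is more stable.

6.07 kJ/mol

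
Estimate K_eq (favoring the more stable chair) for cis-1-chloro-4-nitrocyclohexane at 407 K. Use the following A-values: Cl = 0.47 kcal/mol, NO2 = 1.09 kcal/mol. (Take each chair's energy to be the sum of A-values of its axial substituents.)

C1 and C4 have opposite parity, so for the cis isomer the two substituents are one axial and one equatorial in each chair.
Chair I (chloro axial, nitro equatorial): E = 0.47 kcal/mol; chair II (chloro equatorial, nitro axial): E = 1.09 kcal/mol.
ΔG = 0.62 kcal/mol between the two chairs.
K = exp(ΔG/RT) with R = 1.987×10⁻³ kcal mol⁻¹ K⁻¹ and T = 407 K gives K ≈ 2.15.

K ≈ 2.15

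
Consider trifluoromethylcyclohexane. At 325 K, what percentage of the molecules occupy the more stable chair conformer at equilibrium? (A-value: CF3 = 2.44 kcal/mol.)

One chair has the trifluoromethyl group axial (E = 2.44 kcal/mol) and the other has it equatorial (E = 0).
ΔG = 2.44 kcal/mol between the two chairs.
K = exp(ΔG/RT) with R = 1.987×10⁻³ kcal mol⁻¹ K⁻¹ and T = 325 K gives K ≈ 43.7.
Fraction in the lower-energy chair = K/(K+1) = 97.8%.

97.8%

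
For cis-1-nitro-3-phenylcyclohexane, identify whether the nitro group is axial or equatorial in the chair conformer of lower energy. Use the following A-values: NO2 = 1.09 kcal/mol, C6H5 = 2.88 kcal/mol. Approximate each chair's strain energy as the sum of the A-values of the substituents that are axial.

equatorial

C1 and C3 have the same parity, so for the cis isomer the two substituents are e,e in one chair and a,a in the other.
Chair I (nitro axial, phenyl axial): E = 3.97 kcal/mol.
Chair II (nitro equatorial, phenyl equatorial): E = 0.00 kcal/mol.
Chair II is the more stable (lower-energy) conformer, and in that chair the nitro group is equatorial.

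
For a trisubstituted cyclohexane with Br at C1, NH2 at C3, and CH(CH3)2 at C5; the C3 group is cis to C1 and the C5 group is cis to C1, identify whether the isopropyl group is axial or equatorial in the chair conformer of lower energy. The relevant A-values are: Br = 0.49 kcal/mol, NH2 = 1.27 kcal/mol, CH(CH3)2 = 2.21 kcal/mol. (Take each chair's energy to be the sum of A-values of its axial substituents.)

equatorial

Chair I (bromo axial, amino axial, isopropyl axial): E = 3.97 kcal/mol.
Chair II (bromo equatorial, amino equatorial, isopropyl equatorial): E = 0.00 kcal/mol.
Chair II is the more stable (lower-energy) conformer, and in that chair the isopropyl group is equatorial.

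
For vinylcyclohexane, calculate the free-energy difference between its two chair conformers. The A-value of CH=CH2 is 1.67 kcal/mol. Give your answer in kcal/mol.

1.67 kcal/mol

A monosubstituted cyclohexane has one chair with the vinyl group axial (E = A = 1.67 kcal/mol) and one with it equatorial (E = 0).
ΔE = 1.67 − 0 = 1.67 kcal/mol.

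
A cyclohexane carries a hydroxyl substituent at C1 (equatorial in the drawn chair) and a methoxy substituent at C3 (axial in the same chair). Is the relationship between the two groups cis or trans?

trans

C1 and C3 have the same parity, so their axial bonds point in the same direction.
With same-parity carbons, two substituents on the same face are both axial or both equatorial; opposite faces give one of each.
Here the groups are equatorial/axial → opposite face → trans.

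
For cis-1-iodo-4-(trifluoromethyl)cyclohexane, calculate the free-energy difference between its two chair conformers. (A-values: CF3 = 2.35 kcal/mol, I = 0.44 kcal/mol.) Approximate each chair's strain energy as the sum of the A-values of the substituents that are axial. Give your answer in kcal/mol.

C1 and C4 have opposite parity, so for the cis isomer the two substituents are one axial and one equatorial in each chair.
Chair I (trifluoromethyl axial, iodo equatorial): E = 2.35 kcal/mol.
Chair II (trifluoromethyl equatorial, iodo axial): E = 0.44 kcal/mol.
ΔE = 2.35 − 0.44 = 1.91 kcal/mol; chair II is more stable.

1.91 kcal/mol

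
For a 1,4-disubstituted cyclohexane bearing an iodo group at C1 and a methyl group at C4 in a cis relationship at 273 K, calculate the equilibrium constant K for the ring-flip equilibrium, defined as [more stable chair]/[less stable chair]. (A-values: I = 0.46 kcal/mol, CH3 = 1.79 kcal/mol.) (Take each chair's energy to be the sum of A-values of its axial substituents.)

C1 and C4 have opposite parity, so for the cis isomer the two substituents are one axial and one equatorial in each chair.
Chair I (iodo axial, methyl equatorial): E = 0.46 kcal/mol; chair II (iodo equatorial, methyl axial): E = 1.79 kcal/mol.
ΔG = 1.33 kcal/mol between the two chairs.
K = exp(ΔG/RT) with R = 1.987×10⁻³ kcal mol⁻¹ K⁻¹ and T = 273 K gives K ≈ 11.6.

K ≈ 11.6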